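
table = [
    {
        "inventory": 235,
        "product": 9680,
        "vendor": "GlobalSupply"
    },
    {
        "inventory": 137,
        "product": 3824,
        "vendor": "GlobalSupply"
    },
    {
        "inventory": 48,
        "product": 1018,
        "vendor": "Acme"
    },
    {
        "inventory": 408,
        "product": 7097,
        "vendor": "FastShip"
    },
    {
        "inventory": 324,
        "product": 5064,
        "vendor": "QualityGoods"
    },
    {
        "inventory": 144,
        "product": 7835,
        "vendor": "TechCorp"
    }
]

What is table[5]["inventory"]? 144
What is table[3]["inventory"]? 408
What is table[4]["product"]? 5064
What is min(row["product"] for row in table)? 1018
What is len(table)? 6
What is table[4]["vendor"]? "QualityGoods"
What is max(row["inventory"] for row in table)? 408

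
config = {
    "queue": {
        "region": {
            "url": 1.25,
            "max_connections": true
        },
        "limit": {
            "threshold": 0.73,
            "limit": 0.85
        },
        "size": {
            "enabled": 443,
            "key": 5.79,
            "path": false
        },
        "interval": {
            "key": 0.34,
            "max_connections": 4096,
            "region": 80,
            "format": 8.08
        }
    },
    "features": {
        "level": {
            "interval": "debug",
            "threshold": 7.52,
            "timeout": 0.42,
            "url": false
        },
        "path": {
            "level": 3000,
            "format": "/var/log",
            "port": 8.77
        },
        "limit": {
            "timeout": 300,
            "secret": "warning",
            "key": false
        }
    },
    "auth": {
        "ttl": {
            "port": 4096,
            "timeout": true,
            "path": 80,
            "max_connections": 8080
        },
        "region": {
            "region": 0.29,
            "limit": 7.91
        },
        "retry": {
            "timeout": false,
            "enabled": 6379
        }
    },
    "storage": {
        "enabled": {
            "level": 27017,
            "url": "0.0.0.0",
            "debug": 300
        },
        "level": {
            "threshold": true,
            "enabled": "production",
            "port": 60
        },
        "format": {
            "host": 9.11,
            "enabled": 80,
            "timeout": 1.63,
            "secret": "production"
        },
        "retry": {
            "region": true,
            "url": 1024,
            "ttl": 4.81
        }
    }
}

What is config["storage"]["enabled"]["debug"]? 300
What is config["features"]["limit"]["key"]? False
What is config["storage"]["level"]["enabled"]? "production"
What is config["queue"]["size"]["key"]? 5.79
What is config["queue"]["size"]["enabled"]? 443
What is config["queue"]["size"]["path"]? False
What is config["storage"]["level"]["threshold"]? True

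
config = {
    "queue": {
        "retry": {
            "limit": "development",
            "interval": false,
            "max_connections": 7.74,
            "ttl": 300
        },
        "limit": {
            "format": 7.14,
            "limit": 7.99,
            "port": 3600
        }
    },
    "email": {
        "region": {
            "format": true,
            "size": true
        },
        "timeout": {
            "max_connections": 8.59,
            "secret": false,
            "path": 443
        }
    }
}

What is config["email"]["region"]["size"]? True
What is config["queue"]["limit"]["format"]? 7.14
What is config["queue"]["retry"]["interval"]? False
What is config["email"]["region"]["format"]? True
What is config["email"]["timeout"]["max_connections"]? 8.59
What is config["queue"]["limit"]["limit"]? 7.99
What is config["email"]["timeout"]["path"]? 443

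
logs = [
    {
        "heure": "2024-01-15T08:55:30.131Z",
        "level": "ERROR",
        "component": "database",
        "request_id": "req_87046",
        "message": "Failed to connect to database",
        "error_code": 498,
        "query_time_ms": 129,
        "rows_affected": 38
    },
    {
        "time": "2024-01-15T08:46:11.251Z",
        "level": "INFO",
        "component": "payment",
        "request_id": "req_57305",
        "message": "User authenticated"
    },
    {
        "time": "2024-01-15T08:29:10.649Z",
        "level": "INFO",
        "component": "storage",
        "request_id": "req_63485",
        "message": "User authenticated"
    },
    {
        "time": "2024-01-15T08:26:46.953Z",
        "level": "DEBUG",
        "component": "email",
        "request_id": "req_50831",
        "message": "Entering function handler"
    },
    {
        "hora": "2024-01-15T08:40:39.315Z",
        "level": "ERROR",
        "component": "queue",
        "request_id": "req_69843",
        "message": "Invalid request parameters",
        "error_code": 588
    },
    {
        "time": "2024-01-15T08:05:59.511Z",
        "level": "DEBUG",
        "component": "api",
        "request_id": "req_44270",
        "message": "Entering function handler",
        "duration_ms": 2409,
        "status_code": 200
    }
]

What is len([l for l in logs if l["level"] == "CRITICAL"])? 0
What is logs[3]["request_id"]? "req_50831"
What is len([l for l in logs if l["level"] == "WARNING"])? 0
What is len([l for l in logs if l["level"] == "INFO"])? 2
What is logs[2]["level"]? "INFO"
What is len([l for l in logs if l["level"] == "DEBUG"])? 2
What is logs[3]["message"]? "Entering function handler"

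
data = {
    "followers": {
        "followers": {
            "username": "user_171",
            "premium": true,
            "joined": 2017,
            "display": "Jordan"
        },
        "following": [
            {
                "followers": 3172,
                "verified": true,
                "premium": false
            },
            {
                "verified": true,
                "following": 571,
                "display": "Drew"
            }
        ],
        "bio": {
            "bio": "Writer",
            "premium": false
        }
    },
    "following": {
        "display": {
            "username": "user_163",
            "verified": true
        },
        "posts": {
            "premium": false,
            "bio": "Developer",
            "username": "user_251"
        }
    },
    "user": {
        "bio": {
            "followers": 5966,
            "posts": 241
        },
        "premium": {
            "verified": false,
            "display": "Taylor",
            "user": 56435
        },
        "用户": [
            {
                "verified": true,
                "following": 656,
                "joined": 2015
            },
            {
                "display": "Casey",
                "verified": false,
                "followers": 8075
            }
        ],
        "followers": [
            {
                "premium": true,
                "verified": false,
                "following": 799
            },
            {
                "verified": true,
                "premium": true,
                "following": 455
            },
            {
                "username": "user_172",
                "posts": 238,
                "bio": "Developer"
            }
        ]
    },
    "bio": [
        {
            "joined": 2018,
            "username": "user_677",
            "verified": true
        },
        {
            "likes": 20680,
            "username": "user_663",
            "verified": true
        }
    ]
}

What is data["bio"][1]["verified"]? True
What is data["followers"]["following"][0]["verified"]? True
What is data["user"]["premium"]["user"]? 56435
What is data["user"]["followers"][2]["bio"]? "Developer"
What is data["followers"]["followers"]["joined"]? 2017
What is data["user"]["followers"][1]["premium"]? True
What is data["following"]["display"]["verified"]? True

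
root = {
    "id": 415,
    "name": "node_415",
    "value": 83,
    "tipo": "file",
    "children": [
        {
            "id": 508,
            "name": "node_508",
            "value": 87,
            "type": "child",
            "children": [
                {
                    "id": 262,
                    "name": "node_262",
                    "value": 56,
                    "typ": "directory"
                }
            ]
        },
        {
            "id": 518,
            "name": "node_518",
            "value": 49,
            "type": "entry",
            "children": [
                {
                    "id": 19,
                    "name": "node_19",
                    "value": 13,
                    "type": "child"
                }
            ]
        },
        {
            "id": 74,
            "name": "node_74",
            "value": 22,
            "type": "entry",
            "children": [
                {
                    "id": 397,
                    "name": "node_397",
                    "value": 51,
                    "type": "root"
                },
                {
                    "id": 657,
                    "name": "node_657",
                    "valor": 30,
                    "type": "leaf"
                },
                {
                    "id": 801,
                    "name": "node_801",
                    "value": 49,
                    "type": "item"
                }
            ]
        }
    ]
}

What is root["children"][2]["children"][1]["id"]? 657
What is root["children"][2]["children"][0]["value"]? 51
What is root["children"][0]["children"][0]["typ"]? "directory"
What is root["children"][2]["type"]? "entry"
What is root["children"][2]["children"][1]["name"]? "node_657"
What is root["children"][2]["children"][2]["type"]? "item"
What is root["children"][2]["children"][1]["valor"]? 30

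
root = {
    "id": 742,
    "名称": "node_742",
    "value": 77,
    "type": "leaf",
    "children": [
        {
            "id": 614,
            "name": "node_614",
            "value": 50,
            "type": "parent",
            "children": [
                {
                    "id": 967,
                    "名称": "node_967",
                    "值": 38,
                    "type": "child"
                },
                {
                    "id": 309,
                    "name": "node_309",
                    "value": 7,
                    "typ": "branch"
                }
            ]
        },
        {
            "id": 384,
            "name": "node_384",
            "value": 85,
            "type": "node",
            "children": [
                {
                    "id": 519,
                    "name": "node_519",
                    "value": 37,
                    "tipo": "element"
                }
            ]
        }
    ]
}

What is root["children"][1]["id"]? 384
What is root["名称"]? "node_742"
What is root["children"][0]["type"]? "parent"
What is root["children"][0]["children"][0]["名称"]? "node_967"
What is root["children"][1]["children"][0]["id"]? 519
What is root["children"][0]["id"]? 614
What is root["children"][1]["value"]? 85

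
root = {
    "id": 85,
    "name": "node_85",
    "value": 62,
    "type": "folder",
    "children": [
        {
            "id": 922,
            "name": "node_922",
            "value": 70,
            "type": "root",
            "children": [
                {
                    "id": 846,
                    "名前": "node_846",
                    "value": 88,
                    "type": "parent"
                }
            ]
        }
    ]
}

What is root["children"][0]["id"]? 922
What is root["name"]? "node_85"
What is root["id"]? 85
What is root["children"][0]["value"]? 70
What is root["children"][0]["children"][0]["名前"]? "node_846"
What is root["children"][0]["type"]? "root"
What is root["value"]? 62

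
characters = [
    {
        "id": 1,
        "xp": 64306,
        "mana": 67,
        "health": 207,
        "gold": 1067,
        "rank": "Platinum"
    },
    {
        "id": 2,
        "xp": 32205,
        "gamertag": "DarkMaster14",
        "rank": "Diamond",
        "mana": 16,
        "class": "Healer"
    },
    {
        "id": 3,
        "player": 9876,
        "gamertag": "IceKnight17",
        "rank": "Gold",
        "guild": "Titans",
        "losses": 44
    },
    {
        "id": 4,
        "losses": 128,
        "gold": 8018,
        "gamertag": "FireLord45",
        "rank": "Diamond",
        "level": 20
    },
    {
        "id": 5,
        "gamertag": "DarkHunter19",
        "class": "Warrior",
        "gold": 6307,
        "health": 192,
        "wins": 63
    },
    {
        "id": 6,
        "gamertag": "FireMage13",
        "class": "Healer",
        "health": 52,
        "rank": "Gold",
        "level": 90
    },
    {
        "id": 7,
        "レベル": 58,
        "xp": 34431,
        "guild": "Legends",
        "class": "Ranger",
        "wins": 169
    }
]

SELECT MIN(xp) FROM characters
32205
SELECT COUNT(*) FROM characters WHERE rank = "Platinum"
1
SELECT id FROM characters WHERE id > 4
[5, 6, 7]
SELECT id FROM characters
[1, 2, 3, 4, 5, 6, 7]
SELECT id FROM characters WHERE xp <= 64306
[1, 2, 7]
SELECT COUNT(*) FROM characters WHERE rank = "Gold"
2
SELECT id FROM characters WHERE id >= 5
[5, 6, 7]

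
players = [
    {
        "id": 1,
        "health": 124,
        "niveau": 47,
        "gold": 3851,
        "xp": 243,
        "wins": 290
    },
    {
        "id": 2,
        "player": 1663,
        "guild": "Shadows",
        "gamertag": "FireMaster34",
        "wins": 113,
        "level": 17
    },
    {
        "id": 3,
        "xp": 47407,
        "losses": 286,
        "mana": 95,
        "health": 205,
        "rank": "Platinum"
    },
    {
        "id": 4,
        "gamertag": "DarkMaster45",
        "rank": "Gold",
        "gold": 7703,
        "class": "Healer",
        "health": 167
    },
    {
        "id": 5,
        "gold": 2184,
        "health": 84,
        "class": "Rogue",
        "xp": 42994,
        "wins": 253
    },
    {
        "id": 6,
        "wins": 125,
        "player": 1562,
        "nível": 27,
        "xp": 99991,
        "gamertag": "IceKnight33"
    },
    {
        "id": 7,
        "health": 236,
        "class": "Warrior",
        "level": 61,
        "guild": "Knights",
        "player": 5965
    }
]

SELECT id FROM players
[1, 2, 3, 4, 5, 6, 7]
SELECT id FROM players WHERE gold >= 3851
[1, 4]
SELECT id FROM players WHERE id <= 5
[1, 2, 3, 4, 5]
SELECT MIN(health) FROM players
84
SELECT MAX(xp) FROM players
99991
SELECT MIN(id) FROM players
1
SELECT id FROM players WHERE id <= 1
[1]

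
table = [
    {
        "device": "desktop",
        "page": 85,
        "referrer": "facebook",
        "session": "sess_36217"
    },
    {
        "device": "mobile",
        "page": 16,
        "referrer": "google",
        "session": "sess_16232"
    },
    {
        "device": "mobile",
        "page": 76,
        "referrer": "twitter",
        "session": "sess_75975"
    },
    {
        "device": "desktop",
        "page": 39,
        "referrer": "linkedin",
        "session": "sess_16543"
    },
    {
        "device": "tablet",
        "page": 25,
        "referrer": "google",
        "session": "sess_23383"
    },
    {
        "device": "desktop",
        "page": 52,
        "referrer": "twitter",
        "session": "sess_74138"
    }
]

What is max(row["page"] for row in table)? 85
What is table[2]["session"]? "sess_75975"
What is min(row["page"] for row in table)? 16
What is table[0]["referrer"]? "facebook"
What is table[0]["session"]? "sess_36217"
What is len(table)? 6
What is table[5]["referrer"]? "twitter"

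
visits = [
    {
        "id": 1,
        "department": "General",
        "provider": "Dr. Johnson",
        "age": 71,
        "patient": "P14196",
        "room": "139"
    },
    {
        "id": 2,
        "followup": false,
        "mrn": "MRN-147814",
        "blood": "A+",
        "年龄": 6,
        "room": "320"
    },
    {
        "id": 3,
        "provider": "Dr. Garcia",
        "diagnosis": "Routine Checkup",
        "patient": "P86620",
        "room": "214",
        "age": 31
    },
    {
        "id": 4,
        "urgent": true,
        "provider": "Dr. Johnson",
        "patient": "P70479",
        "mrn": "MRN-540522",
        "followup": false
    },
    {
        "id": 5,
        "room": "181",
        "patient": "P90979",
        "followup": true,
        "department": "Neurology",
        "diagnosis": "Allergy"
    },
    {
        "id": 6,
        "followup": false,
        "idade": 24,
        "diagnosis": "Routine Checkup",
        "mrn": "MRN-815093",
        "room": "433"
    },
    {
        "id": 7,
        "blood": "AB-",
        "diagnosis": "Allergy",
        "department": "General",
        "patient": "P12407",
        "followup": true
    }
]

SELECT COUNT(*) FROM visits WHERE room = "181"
1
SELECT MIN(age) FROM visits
31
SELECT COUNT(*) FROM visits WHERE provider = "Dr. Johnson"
2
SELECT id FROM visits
[1, 2, 3, 4, 5, 6, 7]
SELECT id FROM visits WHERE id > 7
[]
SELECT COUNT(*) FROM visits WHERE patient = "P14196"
1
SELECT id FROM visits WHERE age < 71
[3]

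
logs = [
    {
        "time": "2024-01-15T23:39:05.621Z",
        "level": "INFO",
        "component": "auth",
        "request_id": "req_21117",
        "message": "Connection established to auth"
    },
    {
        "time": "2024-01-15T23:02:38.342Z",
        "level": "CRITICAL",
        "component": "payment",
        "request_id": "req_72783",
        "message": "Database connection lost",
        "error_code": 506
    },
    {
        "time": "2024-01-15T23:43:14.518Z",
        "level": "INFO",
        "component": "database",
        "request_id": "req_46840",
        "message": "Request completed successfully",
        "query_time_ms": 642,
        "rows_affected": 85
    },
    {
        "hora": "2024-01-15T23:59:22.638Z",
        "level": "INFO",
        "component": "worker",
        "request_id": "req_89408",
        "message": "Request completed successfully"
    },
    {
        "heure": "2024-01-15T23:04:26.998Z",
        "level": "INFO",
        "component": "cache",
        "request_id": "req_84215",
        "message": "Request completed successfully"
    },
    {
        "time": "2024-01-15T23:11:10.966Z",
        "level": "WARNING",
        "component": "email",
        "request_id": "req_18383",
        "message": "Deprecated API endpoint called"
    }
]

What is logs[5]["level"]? "WARNING"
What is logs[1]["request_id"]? "req_72783"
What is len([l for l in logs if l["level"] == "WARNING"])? 1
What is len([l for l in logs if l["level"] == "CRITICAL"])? 1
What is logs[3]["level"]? "INFO"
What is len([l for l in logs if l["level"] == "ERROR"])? 0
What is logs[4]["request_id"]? "req_84215"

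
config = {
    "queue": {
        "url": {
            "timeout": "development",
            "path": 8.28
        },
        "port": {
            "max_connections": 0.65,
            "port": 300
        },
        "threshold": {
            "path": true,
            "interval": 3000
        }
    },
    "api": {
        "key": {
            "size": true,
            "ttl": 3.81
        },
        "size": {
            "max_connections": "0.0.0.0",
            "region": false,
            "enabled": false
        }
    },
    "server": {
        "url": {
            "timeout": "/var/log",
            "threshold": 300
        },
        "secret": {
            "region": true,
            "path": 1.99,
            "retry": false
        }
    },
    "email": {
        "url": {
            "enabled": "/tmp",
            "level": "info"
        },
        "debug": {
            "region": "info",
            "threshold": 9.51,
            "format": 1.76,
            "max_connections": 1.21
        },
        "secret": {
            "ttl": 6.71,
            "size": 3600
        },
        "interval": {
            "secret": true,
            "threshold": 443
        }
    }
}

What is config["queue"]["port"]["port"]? 300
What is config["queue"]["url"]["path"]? 8.28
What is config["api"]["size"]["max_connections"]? "0.0.0.0"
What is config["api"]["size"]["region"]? False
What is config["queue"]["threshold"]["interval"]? 3000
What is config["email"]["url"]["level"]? "info"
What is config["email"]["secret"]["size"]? 3600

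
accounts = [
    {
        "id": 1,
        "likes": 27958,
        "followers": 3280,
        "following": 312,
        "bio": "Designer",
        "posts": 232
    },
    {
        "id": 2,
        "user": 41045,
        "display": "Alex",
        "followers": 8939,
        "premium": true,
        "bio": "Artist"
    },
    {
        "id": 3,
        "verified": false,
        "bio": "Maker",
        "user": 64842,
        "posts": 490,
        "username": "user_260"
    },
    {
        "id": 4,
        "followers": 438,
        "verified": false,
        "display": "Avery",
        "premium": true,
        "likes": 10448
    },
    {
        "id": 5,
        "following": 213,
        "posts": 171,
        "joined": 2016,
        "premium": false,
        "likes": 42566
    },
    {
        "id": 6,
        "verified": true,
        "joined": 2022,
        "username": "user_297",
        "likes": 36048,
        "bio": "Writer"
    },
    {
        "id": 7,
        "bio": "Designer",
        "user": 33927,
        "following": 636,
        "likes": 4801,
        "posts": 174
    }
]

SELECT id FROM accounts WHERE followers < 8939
[1, 4]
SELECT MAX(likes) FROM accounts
42566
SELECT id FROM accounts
[1, 2, 3, 4, 5, 6, 7]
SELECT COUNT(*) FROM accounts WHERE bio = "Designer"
2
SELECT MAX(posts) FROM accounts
490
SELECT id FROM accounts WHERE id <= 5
[1, 2, 3, 4, 5]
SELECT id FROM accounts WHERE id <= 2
[1, 2]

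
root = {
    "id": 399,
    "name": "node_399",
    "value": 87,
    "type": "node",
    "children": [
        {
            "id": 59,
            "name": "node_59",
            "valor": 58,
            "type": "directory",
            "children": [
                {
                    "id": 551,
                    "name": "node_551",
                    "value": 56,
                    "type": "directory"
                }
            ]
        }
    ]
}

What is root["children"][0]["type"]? "directory"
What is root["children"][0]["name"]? "node_59"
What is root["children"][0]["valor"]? 58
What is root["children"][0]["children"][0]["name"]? "node_551"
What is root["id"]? 399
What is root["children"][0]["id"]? 59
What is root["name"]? "node_399"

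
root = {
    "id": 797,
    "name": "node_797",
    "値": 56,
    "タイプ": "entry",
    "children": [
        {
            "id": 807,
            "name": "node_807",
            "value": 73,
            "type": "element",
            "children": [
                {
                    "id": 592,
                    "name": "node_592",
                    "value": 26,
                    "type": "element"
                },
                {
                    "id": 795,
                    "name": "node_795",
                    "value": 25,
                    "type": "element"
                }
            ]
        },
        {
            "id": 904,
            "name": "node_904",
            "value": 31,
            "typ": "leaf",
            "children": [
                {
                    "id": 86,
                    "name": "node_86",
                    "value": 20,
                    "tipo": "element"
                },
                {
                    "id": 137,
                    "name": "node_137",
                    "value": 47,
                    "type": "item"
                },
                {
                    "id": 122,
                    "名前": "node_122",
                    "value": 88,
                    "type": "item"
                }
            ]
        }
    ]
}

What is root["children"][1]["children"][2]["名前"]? "node_122"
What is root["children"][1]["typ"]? "leaf"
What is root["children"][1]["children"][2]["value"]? 88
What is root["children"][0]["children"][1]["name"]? "node_795"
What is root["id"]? 797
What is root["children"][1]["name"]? "node_904"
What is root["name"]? "node_797"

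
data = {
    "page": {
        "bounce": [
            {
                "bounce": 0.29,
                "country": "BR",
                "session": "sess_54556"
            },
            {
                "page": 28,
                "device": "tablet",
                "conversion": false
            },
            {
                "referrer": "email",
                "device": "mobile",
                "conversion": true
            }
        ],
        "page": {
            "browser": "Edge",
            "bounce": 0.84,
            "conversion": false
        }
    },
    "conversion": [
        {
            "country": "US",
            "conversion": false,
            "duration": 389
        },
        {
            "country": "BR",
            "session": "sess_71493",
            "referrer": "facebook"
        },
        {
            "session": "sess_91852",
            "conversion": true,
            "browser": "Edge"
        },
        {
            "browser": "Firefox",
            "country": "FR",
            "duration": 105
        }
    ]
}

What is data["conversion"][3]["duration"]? 105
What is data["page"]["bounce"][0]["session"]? "sess_54556"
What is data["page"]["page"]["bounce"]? 0.84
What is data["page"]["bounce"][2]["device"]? "mobile"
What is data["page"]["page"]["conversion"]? False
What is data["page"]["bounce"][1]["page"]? 28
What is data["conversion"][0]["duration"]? 389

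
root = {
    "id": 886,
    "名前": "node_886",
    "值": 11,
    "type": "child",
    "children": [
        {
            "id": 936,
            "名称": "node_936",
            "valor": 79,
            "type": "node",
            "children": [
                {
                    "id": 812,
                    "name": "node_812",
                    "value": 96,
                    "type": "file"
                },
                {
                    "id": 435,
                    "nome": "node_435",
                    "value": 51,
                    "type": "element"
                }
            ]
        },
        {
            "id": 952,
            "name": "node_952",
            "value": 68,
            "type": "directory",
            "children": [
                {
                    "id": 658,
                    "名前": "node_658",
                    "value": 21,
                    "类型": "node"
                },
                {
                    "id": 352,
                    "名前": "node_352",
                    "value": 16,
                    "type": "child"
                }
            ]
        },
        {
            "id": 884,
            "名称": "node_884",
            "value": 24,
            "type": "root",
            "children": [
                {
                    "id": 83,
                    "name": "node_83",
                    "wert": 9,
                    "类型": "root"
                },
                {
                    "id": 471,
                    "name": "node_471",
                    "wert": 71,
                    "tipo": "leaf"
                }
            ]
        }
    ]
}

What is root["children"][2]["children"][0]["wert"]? 9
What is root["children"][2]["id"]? 884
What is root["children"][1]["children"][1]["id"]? 352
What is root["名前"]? "node_886"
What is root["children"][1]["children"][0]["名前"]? "node_658"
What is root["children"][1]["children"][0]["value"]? 21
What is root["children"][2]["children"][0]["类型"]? "root"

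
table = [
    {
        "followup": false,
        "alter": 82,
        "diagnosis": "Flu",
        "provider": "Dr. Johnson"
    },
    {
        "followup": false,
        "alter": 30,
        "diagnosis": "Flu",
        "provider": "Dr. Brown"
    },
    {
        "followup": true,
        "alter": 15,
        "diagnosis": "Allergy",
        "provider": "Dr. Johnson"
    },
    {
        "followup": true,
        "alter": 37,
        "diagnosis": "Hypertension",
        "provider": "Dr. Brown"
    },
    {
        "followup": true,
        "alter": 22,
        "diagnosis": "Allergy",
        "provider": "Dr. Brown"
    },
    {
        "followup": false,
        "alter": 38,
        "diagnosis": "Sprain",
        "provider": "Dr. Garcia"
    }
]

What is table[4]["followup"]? True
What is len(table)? 6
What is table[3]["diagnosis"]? "Hypertension"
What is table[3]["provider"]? "Dr. Brown"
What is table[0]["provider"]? "Dr. Johnson"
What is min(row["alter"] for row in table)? 15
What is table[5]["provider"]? "Dr. Garcia"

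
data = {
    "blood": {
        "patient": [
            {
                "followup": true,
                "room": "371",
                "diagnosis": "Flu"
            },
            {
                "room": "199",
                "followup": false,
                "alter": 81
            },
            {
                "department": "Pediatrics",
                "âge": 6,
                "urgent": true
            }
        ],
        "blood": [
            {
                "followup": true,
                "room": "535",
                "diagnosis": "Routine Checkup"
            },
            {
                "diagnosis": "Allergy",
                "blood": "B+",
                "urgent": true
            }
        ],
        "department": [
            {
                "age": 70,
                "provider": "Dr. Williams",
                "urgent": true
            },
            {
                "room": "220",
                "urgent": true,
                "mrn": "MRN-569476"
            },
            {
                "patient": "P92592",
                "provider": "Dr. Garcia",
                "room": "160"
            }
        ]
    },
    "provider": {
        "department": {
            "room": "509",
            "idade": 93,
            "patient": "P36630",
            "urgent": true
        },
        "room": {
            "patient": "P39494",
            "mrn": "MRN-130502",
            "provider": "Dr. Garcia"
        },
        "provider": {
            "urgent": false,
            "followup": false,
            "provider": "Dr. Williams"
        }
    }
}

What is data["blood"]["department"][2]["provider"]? "Dr. Garcia"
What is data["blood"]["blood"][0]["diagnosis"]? "Routine Checkup"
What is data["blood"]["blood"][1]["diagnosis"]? "Allergy"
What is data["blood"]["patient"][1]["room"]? "199"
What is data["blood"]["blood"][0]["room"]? "535"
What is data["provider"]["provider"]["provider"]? "Dr. Williams"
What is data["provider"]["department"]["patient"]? "P36630"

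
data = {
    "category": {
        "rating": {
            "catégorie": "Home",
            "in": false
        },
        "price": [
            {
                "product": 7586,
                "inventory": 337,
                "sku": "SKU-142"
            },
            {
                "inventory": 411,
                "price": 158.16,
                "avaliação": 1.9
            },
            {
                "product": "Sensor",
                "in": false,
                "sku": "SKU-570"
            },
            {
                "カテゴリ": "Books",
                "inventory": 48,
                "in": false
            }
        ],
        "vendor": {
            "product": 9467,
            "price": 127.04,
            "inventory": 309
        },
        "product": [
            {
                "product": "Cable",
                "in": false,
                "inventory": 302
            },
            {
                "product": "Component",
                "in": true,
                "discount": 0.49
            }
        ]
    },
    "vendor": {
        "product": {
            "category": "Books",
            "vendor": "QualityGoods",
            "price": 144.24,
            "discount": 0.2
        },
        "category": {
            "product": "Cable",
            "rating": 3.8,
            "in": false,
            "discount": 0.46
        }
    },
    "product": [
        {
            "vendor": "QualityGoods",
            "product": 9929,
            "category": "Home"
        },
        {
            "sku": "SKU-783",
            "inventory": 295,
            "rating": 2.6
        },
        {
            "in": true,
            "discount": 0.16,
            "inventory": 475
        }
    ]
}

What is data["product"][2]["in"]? True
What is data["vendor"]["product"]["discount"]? 0.2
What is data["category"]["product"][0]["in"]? False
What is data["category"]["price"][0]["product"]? 7586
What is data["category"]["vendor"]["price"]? 127.04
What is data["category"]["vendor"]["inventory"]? 309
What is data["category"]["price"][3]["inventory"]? 48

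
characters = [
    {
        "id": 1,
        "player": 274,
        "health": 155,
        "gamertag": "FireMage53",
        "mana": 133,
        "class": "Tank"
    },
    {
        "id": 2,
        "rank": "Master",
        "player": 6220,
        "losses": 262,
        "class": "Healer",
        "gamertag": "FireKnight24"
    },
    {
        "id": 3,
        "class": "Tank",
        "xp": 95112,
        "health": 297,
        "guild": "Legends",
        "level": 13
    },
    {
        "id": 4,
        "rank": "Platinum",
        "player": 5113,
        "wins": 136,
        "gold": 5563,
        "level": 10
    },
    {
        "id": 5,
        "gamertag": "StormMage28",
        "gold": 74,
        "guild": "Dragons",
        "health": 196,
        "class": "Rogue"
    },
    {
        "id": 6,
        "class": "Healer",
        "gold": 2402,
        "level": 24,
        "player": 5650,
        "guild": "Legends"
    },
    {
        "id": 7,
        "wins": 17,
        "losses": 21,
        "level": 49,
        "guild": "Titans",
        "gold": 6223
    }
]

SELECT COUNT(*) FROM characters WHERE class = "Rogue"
1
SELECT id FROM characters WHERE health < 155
[]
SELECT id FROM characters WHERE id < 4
[1, 2, 3]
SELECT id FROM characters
[1, 2, 3, 4, 5, 6, 7]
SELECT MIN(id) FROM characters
1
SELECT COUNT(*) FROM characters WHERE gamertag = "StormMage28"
1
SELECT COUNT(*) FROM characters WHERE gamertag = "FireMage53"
1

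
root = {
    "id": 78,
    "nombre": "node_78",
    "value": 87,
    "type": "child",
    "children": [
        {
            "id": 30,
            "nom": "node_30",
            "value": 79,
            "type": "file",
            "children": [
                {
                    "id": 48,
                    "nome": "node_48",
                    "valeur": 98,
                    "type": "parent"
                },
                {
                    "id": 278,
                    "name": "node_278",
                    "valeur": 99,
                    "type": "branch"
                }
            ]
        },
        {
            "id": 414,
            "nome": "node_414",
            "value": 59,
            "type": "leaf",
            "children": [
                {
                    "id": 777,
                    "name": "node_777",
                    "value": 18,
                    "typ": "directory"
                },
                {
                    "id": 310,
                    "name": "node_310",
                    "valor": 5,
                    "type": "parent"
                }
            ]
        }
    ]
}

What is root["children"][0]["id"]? 30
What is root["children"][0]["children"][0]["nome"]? "node_48"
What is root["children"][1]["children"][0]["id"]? 777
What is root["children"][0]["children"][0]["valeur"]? 98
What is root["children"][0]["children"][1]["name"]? "node_278"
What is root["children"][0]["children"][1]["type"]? "branch"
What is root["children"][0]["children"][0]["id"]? 48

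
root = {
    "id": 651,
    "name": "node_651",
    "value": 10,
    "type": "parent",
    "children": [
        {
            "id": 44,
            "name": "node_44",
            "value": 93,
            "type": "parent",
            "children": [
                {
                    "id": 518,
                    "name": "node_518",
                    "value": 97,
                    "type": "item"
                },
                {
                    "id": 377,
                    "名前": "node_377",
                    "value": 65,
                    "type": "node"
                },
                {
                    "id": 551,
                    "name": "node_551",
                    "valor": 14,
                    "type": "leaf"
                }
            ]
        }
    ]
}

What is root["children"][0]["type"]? "parent"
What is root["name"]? "node_651"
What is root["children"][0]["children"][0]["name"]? "node_518"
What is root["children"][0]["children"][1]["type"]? "node"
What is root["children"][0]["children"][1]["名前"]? "node_377"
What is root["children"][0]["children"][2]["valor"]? 14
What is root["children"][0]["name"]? "node_44"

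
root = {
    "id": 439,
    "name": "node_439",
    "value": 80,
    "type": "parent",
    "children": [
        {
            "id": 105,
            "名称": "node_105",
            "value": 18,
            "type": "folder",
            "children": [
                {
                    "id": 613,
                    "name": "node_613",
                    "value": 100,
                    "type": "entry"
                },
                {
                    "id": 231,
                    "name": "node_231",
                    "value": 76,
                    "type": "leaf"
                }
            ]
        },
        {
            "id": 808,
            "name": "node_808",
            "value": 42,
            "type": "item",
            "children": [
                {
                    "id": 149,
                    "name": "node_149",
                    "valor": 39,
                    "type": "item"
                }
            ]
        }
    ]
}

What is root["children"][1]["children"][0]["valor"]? 39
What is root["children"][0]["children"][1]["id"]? 231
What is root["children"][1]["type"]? "item"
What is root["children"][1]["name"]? "node_808"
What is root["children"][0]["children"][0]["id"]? 613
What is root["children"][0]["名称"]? "node_105"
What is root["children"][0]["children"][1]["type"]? "leaf"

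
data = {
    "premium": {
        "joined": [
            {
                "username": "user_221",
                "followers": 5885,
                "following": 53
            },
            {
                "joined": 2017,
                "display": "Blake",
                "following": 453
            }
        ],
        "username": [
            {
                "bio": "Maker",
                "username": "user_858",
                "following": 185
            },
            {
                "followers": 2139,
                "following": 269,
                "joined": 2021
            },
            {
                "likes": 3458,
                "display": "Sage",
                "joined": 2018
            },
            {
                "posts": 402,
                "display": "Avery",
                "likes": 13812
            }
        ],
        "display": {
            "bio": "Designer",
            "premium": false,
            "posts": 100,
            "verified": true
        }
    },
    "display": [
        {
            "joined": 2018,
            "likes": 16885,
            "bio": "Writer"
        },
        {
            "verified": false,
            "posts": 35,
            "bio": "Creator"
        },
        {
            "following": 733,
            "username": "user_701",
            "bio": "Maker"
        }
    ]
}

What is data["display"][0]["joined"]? 2018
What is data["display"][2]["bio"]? "Maker"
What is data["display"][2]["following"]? 733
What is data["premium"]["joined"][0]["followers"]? 5885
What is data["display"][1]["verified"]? False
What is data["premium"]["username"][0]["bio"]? "Maker"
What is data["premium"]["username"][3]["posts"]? 402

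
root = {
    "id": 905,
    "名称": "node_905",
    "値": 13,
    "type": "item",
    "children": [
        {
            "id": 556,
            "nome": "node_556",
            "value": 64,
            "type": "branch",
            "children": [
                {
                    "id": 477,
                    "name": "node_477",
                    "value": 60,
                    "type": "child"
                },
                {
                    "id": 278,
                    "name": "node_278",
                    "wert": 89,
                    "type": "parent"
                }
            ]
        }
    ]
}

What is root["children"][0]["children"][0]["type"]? "child"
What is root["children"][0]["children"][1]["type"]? "parent"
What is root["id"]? 905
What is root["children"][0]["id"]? 556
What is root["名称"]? "node_905"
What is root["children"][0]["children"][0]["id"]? 477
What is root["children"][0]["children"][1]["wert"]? 89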